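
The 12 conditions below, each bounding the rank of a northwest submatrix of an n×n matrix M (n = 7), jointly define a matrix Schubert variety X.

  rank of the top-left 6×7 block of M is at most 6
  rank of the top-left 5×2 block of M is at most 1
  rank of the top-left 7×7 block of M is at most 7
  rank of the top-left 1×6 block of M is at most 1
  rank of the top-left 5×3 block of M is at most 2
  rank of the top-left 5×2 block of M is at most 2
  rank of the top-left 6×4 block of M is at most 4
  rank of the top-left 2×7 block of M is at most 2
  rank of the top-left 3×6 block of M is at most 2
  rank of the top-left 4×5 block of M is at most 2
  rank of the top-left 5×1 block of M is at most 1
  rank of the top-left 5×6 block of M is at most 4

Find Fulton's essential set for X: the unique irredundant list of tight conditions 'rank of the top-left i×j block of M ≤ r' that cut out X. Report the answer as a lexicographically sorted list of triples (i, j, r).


Computing R[i][j] = min implied NW-rank bound (n=7, 12 conditions):

  R[1]: 1  1  1  1  1  1  1
  R[2]: 1  1  2  2  2  2  2
  R[3]: 1  1  2  2  2  2  3
  R[4]: 1  1  2  2  2  3  4
  R[5]: 1  1  2  3  3  4  5
  R[6]: 1  2  3  4  4  5  6
  R[7]: 1  2  3  4  5  6  7

so w = (1, 3, 7, 6, 4, 2, 5).

D(w) has 9 cells with 3 SE-corners; essential set:

[(3, 6, 2), (4, 5, 2), (5, 2, 1)]


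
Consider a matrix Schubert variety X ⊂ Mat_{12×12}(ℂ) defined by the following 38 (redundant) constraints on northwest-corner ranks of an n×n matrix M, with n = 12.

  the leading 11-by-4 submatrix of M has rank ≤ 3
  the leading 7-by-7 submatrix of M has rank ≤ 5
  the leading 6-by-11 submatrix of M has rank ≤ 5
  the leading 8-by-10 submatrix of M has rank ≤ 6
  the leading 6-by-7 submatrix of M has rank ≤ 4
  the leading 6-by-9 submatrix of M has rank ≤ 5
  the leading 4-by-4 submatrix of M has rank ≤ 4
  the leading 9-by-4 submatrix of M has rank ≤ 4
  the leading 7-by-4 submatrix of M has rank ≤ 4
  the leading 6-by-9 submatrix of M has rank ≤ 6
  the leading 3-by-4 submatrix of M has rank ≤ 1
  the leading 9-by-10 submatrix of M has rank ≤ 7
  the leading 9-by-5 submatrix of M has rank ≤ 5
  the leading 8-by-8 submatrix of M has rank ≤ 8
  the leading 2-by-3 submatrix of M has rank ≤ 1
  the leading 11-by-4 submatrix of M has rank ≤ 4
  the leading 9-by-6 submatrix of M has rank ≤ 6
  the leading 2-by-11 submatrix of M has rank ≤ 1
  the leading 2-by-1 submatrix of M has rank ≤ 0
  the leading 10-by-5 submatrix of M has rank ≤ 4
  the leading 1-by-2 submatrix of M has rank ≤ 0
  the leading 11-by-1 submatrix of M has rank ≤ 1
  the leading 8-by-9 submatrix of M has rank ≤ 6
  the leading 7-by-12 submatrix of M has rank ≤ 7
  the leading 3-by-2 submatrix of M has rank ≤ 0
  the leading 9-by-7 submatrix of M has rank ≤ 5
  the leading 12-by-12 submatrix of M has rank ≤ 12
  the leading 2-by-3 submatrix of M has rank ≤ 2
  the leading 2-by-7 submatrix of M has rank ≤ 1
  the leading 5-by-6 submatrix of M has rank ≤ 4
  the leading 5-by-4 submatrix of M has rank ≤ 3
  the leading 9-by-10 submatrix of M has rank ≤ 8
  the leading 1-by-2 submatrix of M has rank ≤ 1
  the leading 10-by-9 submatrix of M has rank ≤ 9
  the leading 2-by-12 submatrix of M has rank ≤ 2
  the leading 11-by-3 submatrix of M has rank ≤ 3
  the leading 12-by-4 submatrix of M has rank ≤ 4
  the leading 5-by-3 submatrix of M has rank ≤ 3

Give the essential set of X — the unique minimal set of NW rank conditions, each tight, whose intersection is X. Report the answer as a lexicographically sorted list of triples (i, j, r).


Rank table r_w(12×12) implied by the 38 constraints:

  R[1]: 0 0 1 1 1 1 1 1 1 1 1 1
  R[2]: 0 0 1 1 1 1 1 1 1 1 1 2
  R[3]: 0 0 1 1 2 2 2 2 2 2 2 3
  R[4]: 1 1 2 2 3 3 3 3 3 3 3 4
  R[5]: 1 2 3 3 4 4 4 4 4 4 4 5
  R[6]: 1 2 3 3 4 4 4 5 5 5 5 6
  R[7]: 1 2 3 3 4 5 5 6 6 6 6 7
  R[8]: 1 2 3 3 4 5 5 6 6 6 7 8
  R[9]: 1 2 3 3 4 5 5 6 7 7 8 9
  R[10]: 1 2 3 3 4 5 6 7 8 8 9 10
  R[11]: 1 2 3 3 4 5 6 7 8 9 10 11
  R[12]: 1 2 3 4 5 6 7 8 9 10 11 12

giving w = (3, 12, 5, 1, 2, 8, 6, 11, 9, 7, 10, 4) via Δ²R.

Rothe diagram D(w) (27 cells), 7 SE-corners (essential conditions):

[(2, 11, 1), (3, 2, 0), (3, 4, 1), (6, 7, 4), (8, 10, 6), (9, 7, 5), (11, 4, 3)]


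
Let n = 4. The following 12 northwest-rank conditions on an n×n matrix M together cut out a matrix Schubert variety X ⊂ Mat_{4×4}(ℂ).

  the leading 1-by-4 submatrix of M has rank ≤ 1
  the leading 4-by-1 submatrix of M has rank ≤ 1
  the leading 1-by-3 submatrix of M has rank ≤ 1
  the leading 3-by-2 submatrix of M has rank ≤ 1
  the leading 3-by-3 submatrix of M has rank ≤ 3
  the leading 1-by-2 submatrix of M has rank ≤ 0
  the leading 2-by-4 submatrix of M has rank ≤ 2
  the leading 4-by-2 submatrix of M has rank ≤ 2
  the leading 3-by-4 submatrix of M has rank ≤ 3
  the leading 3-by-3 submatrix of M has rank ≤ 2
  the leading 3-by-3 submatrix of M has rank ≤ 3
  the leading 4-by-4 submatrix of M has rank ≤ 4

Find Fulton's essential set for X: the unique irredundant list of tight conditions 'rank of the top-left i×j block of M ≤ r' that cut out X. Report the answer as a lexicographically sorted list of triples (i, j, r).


The tightest implied rank at each (i,j), from the 12 conditions:

  R[1]: 0 | 0 | 1 | 1
  R[2]: 1 | 1 | 2 | 2
  R[3]: 1 | 1 | 2 | 3
  R[4]: 1 | 2 | 3 | 4

so w = (3, 1, 4, 2).

2 SE-corners of the 3-cell Rothe diagram give Ess(w):

[(1, 2, 0), (3, 2, 1)]


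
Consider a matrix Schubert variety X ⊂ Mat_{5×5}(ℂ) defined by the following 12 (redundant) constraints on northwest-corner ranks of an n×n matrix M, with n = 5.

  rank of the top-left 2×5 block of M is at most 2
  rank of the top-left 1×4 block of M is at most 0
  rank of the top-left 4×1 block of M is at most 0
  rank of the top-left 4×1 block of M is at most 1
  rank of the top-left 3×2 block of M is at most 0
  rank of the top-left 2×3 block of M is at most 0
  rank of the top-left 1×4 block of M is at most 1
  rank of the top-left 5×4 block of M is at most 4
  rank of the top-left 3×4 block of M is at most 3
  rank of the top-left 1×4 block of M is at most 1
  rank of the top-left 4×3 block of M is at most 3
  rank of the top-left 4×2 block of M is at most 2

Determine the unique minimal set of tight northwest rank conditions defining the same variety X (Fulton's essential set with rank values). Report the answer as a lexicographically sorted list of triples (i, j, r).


Rank table r_w(5×5) implied by the 12 constraints:

  i=1: 0 0 0 0 1
  i=2: 0 0 0 1 2
  i=3: 0 0 1 2 3
  i=4: 0 1 2 3 4
  i=5: 1 2 3 4 5

giving w = (5, 4, 3, 2, 1) via Δ²R.

ℓ(w)=10; the 4 essential cells (i,j,r):

[(1, 4, 0), (2, 3, 0), (3, 2, 0), (4, 1, 0)]


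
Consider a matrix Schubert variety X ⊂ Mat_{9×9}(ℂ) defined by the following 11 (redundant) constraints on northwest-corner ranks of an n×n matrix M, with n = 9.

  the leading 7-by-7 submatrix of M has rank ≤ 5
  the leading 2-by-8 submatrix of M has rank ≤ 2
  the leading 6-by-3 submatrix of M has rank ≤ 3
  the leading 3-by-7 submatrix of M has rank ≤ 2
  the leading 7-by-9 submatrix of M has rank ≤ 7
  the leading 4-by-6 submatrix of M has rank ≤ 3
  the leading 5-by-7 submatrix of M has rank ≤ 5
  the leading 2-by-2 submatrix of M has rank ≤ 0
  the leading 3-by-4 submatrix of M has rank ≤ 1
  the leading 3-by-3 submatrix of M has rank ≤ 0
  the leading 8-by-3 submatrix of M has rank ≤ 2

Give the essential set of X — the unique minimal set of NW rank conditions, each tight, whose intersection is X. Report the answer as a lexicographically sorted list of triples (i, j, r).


Propagating the 11 rank bounds to every northwest block:

  0  0  0  1  1  1  1  1  1
  0  0  0  1  2  2  2  2  2
  0  0  0  1  2  2  2  3  3
  1  1  1  2  3  3  3  4  4
  1  2  2  3  4  4  4  5  5
  1  2  2  3  4  5  5  6  6
  1  2  2  3  4  5  5  6  7
  1  2  2  3  4  5  6  7  8
  1  2  3  4  5  6  7  8  9

so w = (4, 5, 8, 1, 2, 6, 9, 7, 3).

D(w) has 15 cells with 4 SE-corners; essential set:

[(3, 3, 0), (3, 7, 2), (7, 7, 5), (8, 3, 2)]


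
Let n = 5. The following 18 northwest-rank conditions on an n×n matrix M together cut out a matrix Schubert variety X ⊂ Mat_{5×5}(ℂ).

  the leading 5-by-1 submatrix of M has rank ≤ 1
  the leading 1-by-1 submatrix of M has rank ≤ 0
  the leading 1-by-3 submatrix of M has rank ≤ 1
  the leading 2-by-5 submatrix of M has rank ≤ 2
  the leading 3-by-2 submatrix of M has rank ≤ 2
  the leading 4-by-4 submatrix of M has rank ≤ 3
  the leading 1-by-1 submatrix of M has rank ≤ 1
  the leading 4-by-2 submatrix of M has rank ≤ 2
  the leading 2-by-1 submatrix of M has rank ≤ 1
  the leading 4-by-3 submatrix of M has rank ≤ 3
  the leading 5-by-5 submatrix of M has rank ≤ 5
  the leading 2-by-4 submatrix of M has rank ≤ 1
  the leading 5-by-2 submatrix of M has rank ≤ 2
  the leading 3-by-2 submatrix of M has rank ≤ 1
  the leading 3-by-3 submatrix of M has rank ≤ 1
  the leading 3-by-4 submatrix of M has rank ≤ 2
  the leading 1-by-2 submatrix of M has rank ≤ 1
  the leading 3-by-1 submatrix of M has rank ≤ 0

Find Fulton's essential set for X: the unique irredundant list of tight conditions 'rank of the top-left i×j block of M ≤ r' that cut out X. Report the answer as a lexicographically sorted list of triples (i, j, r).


Rank table r_w(5×5) implied by the 18 constraints:

  i=1: 0 1 1 1 1
  i=2: 0 1 1 1 2
  i=3: 0 1 1 2 3
  i=4: 1 2 2 3 4
  i=5: 1 2 3 4 5

second differences of R give the permutation w = (2, 5, 4, 1, 3).

|D(w)|=6, |Ess(w)|=3:

[(2, 4, 1), (3, 1, 0), (3, 3, 1)]


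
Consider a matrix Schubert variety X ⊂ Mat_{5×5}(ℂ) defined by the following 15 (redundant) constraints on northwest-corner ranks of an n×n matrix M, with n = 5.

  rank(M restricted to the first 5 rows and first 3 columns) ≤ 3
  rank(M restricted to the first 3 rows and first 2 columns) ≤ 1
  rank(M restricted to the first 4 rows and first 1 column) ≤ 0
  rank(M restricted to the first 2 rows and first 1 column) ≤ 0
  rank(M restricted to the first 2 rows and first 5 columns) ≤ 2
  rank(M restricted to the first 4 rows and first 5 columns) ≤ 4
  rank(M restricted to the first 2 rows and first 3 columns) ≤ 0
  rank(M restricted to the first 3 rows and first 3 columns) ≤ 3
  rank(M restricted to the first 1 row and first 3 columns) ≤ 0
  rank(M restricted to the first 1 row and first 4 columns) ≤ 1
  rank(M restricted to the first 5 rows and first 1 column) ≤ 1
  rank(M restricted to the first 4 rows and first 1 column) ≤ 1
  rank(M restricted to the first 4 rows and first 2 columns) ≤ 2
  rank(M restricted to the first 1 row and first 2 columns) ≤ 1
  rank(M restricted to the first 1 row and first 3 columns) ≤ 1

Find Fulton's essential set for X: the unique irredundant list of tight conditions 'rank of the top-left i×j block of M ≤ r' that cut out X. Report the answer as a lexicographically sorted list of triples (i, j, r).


Computing R[i][j] = min implied NW-rank bound (n=5, 15 conditions):

  R[1]: 0 | 0 | 0 | 1 | 1
  R[2]: 0 | 0 | 0 | 1 | 2
  R[3]: 0 | 1 | 1 | 2 | 3
  R[4]: 0 | 1 | 2 | 3 | 4
  R[5]: 1 | 2 | 3 | 4 | 5

hence w(1..5) = (4, 5, 2, 3, 1).

Fulton essential set (2 of the 8 Rothe cells):

[(2, 3, 0), (4, 1, 0)]


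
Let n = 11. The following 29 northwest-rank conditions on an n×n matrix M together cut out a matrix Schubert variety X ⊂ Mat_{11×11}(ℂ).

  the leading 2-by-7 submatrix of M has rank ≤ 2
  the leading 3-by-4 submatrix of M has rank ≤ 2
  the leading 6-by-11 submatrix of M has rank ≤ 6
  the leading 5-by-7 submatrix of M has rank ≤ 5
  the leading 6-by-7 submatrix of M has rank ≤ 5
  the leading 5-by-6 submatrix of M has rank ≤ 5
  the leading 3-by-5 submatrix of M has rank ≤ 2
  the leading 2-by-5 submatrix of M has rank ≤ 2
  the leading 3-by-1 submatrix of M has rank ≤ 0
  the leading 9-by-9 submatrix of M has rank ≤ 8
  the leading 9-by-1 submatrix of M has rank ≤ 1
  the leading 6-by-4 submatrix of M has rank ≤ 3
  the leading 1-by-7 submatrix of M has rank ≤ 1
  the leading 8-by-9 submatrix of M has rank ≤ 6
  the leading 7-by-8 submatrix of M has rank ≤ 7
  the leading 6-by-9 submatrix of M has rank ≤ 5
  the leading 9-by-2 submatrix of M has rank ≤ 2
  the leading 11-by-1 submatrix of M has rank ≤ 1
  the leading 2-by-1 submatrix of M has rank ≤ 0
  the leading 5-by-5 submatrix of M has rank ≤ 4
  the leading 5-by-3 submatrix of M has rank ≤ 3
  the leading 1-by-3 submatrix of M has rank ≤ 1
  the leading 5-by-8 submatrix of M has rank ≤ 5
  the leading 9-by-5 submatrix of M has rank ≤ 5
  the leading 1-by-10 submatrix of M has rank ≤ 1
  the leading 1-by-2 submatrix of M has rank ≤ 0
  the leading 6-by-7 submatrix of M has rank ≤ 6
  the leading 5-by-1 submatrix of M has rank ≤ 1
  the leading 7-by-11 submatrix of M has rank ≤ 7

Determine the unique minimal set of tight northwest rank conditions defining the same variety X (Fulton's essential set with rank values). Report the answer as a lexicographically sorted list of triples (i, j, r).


Reconstructing r_w from the 29 given conditions:

  R[1]: 0 | 0 | 1 | 1 | 1 | 1 | 1 | 1 | 1 | 1 | 1
  R[2]: 0 | 1 | 2 | 2 | 2 | 2 | 2 | 2 | 2 | 2 | 2
  R[3]: 0 | 1 | 2 | 2 | 2 | 3 | 3 | 3 | 3 | 3 | 3
  R[4]: 1 | 2 | 3 | 3 | 3 | 4 | 4 | 4 | 4 | 4 | 4
  R[5]: 1 | 2 | 3 | 3 | 4 | 5 | 5 | 5 | 5 | 5 | 5
  R[6]: 1 | 2 | 3 | 3 | 4 | 5 | 5 | 5 | 5 | 6 | 6
  R[7]: 1 | 2 | 3 | 4 | 5 | 6 | 6 | 6 | 6 | 7 | 7
  R[8]: 1 | 2 | 3 | 4 | 5 | 6 | 6 | 6 | 6 | 7 | 8
  R[9]: 1 | 2 | 3 | 4 | 5 | 6 | 7 | 7 | 7 | 8 | 9
  R[10]: 1 | 2 | 3 | 4 | 5 | 6 | 7 | 8 | 8 | 9 | 10
  R[11]: 1 | 2 | 3 | 4 | 5 | 6 | 7 | 8 | 9 | 10 | 11

so w = (3, 2, 6, 1, 5, 10, 4, 11, 7, 8, 9).

Rothe diagram D(w) (14 cells), 6 SE-corners (essential conditions):

[(1, 2, 0), (3, 1, 0), (3, 5, 2), (6, 4, 3), (6, 9, 5), (8, 9, 6)]


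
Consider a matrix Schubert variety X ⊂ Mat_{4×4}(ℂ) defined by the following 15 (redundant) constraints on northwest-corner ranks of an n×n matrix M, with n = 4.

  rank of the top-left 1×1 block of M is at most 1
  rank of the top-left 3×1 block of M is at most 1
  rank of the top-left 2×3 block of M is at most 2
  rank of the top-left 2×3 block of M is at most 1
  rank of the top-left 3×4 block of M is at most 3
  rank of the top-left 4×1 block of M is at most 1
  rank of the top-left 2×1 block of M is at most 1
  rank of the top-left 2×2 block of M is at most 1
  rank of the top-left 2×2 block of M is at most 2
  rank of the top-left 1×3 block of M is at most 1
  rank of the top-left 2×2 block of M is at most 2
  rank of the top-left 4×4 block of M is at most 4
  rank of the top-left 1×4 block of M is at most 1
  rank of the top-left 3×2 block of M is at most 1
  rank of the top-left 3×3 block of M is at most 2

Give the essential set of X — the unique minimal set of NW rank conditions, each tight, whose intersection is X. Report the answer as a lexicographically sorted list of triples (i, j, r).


Recovering R(i,j) via the rank-extension bound from the 15 conditions:

  R[1]: 1 1 1 1
  R[2]: 1 1 1 2
  R[3]: 1 1 2 3
  R[4]: 1 2 3 4

so w = (1, 4, 3, 2).

Rothe diagram D(w) (3 cells), 2 SE-corners (essential conditions):

[(2, 3, 1), (3, 2, 1)]


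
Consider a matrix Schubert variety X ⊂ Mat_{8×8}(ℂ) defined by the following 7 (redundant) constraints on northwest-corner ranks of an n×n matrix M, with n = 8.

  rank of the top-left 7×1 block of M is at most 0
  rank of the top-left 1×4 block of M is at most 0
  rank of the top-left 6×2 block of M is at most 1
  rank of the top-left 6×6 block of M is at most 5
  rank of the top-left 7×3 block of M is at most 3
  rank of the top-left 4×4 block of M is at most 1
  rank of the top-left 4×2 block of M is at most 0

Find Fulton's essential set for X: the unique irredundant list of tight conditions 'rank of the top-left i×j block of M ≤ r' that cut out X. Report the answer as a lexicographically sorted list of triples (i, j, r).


Reconstructing r_w from the 7 given conditions:

  i=1: 0 0 0 0 1 1 1 1
  i=2: 0 0 1 1 2 2 2 2
  i=3: 0 0 1 1 2 3 3 3
  i=4: 0 0 1 1 2 3 4 4
  i=5: 0 1 2 2 3 4 5 5
  i=6: 0 1 2 3 4 5 6 6
  i=7: 0 1 2 3 4 5 6 7
  i=8: 1 2 3 4 5 6 7 8

hence w(1..8) = (5, 3, 6, 7, 2, 4, 8, 1).

|D(w)|=15, |Ess(w)|=4:

[(1, 4, 0), (4, 2, 0), (4, 4, 1), (7, 1, 0)]


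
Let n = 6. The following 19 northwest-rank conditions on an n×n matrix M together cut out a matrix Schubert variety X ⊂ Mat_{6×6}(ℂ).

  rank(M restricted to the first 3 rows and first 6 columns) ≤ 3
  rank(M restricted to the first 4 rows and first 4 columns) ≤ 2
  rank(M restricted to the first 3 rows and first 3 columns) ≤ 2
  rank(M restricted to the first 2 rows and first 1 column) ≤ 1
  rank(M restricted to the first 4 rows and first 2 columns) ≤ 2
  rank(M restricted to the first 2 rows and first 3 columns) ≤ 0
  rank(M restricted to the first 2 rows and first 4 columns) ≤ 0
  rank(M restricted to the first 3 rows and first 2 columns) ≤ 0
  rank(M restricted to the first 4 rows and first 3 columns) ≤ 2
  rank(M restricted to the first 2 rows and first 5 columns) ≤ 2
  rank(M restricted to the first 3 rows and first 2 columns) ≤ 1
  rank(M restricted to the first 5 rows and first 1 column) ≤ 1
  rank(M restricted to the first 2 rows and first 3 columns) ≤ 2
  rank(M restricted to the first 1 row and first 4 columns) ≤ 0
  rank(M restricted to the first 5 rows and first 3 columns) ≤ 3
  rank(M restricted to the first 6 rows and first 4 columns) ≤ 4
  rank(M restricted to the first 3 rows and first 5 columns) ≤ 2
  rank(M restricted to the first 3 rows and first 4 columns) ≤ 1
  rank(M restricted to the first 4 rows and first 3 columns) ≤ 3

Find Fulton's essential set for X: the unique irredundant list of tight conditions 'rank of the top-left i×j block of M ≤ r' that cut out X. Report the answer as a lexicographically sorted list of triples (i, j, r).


Reconstructing r_w from the 19 given conditions:

  0 | 0 | 0 | 0 | 1 | 1
  0 | 0 | 0 | 0 | 1 | 2
  0 | 0 | 1 | 1 | 2 | 3
  1 | 1 | 2 | 2 | 3 | 4
  1 | 2 | 3 | 3 | 4 | 5
  1 | 2 | 3 | 4 | 5 | 6

giving w = (5, 6, 3, 1, 2, 4) via Δ²R.

2 SE-corners of the 10-cell Rothe diagram give Ess(w):

[(2, 4, 0), (3, 2, 0)]


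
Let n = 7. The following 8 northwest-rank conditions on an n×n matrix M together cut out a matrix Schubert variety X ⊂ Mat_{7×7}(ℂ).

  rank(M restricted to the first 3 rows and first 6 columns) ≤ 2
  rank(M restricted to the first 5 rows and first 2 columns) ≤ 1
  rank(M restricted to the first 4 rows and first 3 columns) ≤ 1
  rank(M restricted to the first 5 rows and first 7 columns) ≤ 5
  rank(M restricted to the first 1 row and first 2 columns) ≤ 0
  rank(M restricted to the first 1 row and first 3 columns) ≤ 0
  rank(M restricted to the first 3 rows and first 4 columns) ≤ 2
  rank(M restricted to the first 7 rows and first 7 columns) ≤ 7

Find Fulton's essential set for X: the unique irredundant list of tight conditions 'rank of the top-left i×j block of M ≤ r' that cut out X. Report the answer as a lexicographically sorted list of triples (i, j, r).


Recovering R(i,j) via the rank-extension bound from the 8 conditions:

  row 1: 0 0 0 1 1 1 1
  row 2: 1 1 1 2 2 2 2
  row 3: 1 1 1 2 2 2 3
  row 4: 1 1 1 2 3 3 4
  row 5: 1 1 2 3 4 4 5
  row 6: 1 2 3 4 5 5 6
  row 7: 1 2 3 4 5 6 7

the unique w with this rank table is (4, 1, 7, 5, 3, 2, 6).

4 SE-corners of the 10-cell Rothe diagram give Ess(w):

[(1, 3, 0), (3, 6, 2), (4, 3, 1), (5, 2, 1)]


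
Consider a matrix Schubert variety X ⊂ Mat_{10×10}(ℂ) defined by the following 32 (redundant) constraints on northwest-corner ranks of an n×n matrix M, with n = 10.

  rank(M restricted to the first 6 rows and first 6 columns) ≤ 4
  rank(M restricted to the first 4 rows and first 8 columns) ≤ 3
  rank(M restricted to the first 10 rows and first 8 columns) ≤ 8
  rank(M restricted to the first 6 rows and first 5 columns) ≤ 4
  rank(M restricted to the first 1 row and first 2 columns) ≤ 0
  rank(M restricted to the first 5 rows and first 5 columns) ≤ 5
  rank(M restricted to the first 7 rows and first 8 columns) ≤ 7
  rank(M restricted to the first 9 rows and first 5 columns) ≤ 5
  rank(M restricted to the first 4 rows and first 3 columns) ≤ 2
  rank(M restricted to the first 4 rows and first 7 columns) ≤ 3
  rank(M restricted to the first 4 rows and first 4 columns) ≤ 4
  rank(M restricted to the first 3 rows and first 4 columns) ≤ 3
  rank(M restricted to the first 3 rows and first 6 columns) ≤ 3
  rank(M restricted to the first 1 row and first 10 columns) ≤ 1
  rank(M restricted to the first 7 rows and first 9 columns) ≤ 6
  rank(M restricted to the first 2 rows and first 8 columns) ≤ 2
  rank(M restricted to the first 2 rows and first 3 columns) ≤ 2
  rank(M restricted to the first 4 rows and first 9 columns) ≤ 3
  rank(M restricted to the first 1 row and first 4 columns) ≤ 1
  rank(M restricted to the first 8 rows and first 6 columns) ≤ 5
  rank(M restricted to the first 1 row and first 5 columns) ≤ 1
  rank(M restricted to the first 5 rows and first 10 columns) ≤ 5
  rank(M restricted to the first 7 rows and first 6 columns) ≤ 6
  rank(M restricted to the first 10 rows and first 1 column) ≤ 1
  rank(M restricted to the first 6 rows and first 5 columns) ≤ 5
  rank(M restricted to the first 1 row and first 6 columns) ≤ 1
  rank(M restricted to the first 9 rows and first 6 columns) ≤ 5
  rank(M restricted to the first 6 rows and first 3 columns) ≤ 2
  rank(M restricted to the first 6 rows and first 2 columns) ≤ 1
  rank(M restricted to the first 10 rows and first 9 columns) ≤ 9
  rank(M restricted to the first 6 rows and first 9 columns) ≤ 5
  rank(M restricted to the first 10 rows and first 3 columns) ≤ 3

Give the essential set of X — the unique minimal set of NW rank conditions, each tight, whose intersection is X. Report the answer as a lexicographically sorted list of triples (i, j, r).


Propagating the 32 rank bounds to every northwest block:

  row 1: 0, 0, 1, 1, 1, 1, 1, 1, 1, 1
  row 2: 1, 1, 2, 2, 2, 2, 2, 2, 2, 2
  row 3: 1, 1, 2, 3, 3, 3, 3, 3, 3, 3
  row 4: 1, 1, 2, 3, 3, 3, 3, 3, 3, 4
  row 5: 1, 1, 2, 3, 4, 4, 4, 4, 4, 5
  row 6: 1, 1, 2, 3, 4, 4, 5, 5, 5, 6
  row 7: 1, 2, 3, 4, 5, 5, 6, 6, 6, 7
  row 8: 1, 2, 3, 4, 5, 5, 6, 7, 7, 8
  row 9: 1, 2, 3, 4, 5, 5, 6, 7, 8, 9
  row 10: 1, 2, 3, 4, 5, 6, 7, 8, 9, 10

hence w(1..10) = (3, 1, 4, 10, 5, 7, 2, 8, 9, 6).

ℓ(w)=14; the 5 essential cells (i,j,r):

[(1, 2, 0), (4, 9, 3), (6, 2, 1), (6, 6, 4), (9, 6, 5)]


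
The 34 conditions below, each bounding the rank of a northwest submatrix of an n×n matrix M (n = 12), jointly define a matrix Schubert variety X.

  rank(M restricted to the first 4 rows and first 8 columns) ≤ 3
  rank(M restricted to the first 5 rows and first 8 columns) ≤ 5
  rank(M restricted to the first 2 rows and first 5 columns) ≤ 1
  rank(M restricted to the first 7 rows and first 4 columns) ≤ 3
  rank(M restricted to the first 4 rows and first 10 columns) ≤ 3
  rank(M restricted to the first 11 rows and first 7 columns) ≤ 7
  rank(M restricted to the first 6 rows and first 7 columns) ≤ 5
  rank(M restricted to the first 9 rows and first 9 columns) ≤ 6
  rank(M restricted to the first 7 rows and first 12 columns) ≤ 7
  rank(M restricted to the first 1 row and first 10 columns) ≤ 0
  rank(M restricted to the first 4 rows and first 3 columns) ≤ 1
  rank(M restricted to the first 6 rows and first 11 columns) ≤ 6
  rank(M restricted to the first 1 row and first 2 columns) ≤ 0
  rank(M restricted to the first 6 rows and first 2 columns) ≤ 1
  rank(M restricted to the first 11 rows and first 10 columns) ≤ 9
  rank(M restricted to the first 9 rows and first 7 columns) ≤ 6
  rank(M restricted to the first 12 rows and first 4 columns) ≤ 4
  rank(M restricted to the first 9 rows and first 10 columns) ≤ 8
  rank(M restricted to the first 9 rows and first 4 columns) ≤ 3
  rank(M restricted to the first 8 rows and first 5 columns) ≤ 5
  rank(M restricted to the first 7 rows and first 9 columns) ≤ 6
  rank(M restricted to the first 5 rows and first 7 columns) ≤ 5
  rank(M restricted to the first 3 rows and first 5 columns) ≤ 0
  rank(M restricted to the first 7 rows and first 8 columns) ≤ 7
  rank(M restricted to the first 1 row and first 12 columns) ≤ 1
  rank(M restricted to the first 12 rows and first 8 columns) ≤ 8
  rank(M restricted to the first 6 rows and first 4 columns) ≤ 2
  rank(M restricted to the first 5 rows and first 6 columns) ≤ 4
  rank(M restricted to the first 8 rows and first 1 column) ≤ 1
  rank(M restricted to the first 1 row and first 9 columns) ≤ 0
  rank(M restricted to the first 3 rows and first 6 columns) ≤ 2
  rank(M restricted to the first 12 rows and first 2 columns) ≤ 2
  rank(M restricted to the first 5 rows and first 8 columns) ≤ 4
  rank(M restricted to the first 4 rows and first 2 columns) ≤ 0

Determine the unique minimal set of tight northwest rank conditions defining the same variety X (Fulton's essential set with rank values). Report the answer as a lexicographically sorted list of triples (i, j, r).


Computing R[i][j] = min implied NW-rank bound (n=12, 34 conditions):

  0, 0, 0, 0, 0, 0, 0, 0, 0, 0, 1, 1
  0, 0, 0, 0, 0, 1, 1, 1, 1, 1, 2, 2
  0, 0, 0, 0, 0, 1, 2, 2, 2, 2, 3, 3
  0, 0, 1, 1, 1, 2, 3, 3, 3, 3, 4, 4
  1, 1, 2, 2, 2, 3, 4, 4, 4, 4, 5, 5
  1, 1, 2, 2, 3, 4, 5, 5, 5, 5, 6, 6
  1, 2, 3, 3, 4, 5, 6, 6, 6, 6, 7, 7
  1, 2, 3, 3, 4, 5, 6, 6, 6, 7, 8, 8
  1, 2, 3, 3, 4, 5, 6, 6, 6, 7, 8, 9
  1, 2, 3, 4, 5, 6, 7, 7, 7, 8, 9, 10
  1, 2, 3, 4, 5, 6, 7, 8, 8, 9, 10, 11
  1, 2, 3, 4, 5, 6, 7, 8, 9, 10, 11, 12

so w = (11, 6, 7, 3, 1, 5, 2, 10, 12, 4, 8, 9).

Fulton essential set (7 of the 30 Rothe cells):

[(1, 10, 0), (3, 5, 0), (4, 2, 0), (6, 2, 1), (6, 4, 2), (9, 4, 3), (9, 9, 6)]


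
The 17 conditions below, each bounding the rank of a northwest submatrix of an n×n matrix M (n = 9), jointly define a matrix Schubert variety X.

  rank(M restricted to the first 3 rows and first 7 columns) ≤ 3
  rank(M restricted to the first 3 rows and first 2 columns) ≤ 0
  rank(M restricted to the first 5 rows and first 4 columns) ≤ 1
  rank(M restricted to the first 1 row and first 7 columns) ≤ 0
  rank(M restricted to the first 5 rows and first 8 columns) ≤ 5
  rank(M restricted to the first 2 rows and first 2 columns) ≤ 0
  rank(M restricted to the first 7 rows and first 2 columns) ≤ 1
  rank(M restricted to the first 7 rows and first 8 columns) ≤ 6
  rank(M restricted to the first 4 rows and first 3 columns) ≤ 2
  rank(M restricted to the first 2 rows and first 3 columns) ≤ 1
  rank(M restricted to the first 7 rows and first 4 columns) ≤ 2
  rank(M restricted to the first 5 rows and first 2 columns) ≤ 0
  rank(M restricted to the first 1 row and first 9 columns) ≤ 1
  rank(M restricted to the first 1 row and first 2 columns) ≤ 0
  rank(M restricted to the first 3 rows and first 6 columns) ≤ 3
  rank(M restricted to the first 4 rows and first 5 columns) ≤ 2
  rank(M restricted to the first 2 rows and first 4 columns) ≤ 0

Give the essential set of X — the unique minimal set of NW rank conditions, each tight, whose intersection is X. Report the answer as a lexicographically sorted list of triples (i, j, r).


Reconstructing r_w from the 17 given conditions:

  row 1: 0 | 0 | 0 | 0 | 0 | 0 | 0 | 1 | 1
  row 2: 0 | 0 | 0 | 0 | 1 | 1 | 1 | 2 | 2
  row 3: 0 | 0 | 1 | 1 | 2 | 2 | 2 | 3 | 3
  row 4: 0 | 0 | 1 | 1 | 2 | 3 | 3 | 4 | 4
  row 5: 0 | 0 | 1 | 1 | 2 | 3 | 4 | 5 | 5
  row 6: 1 | 1 | 2 | 2 | 3 | 4 | 5 | 6 | 6
  row 7: 1 | 1 | 2 | 2 | 3 | 4 | 5 | 6 | 7
  row 8: 1 | 2 | 3 | 3 | 4 | 5 | 6 | 7 | 8
  row 9: 1 | 2 | 3 | 4 | 5 | 6 | 7 | 8 | 9

hence w(1..9) = (8, 5, 3, 6, 7, 1, 9, 2, 4).

D(w) has 21 cells with 6 SE-corners; essential set:

[(1, 7, 0), (2, 4, 0), (5, 2, 0), (5, 4, 1), (7, 2, 1), (7, 4, 2)]


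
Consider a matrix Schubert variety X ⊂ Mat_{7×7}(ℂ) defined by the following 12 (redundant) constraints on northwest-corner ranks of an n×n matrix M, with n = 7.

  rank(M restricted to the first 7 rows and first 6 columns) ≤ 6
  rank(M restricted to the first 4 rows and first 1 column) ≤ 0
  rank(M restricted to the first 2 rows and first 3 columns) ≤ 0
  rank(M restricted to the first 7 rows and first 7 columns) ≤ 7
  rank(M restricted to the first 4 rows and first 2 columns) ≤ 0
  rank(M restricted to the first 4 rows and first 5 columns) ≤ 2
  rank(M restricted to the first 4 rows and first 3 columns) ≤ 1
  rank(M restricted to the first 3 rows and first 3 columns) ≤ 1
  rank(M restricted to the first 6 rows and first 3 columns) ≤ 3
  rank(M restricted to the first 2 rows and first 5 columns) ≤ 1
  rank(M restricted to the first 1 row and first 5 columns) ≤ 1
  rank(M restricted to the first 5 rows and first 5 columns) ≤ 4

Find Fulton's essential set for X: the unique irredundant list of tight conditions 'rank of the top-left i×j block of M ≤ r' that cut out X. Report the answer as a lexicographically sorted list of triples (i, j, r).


Reconstructing r_w from the 12 given conditions:

  row 1: 0  0  0  1  1  1  1
  row 2: 0  0  0  1  1  2  2
  row 3: 0  0  1  2  2  3  3
  row 4: 0  0  1  2  2  3  4
  row 5: 1  1  2  3  3  4  5
  row 6: 1  2  3  4  4  5  6
  row 7: 1  2  3  4  5  6  7

giving w = (4, 6, 3, 7, 1, 2, 5) via Δ²R.

|D(w)|=12, |Ess(w)|=4:

[(2, 3, 0), (2, 5, 1), (4, 2, 0), (4, 5, 2)]


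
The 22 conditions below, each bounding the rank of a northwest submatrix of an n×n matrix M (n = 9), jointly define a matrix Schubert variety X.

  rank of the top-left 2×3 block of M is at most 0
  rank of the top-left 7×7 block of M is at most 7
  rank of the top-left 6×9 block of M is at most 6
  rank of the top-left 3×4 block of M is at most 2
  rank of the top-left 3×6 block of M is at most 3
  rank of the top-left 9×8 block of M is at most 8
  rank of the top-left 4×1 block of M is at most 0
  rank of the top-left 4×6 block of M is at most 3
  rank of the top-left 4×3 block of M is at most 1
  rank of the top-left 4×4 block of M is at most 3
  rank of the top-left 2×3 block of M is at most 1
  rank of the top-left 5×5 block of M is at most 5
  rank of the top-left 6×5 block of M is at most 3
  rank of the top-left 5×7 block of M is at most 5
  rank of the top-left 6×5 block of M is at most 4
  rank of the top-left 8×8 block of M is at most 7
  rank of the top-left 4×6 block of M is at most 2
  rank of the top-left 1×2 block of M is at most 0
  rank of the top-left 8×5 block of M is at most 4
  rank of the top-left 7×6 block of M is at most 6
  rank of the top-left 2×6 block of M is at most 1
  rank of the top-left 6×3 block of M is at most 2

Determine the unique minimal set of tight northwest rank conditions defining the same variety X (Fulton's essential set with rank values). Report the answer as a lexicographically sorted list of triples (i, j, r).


Reconstructing r_w from the 22 given conditions:

  row 1: 0  0  0  1  1  1  1  1  1
  row 2: 0  0  0  1  1  1  2  2  2
  row 3: 0  1  1  2  2  2  3  3  3
  row 4: 0  1  1  2  2  2  3  4  4
  row 5: 1  2  2  3  3  3  4  5  5
  row 6: 1  2  2  3  3  4  5  6  6
  row 7: 1  2  3  4  4  5  6  7  7
  row 8: 1  2  3  4  4  5  6  7  8
  row 9: 1  2  3  4  5  6  7  8  9

hence w(1..9) = (4, 7, 2, 8, 1, 6, 3, 9, 5).

8 SE-corners of the 16-cell Rothe diagram give Ess(w):

[(2, 3, 0), (2, 6, 1), (4, 1, 0), (4, 3, 1), (4, 6, 2), (6, 3, 2), (6, 5, 3), (8, 5, 4)]


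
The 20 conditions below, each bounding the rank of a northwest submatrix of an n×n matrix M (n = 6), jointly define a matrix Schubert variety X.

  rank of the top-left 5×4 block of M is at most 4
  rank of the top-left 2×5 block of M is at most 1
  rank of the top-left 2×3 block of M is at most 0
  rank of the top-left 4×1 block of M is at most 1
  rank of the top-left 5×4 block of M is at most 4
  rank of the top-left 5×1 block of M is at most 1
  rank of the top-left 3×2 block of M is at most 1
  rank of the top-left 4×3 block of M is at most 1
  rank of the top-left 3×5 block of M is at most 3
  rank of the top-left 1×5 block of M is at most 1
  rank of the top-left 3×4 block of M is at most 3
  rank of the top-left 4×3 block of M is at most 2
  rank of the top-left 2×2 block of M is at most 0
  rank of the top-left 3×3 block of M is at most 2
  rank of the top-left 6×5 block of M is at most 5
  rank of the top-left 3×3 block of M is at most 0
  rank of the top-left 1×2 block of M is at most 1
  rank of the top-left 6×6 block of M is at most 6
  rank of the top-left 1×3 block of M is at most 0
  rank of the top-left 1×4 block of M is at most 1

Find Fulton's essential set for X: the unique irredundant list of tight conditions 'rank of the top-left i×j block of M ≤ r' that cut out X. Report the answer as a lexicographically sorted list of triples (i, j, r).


Propagating the 20 rank bounds to every northwest block:

  i=1: 0 0 0 1 1 1
  i=2: 0 0 0 1 1 2
  i=3: 0 0 0 1 2 3
  i=4: 1 1 1 2 3 4
  i=5: 1 2 2 3 4 5
  i=6: 1 2 3 4 5 6

second differences of R give the permutation w = (4, 6, 5, 1, 2, 3).

Rothe diagram D(w) (10 cells), 2 SE-corners (essential conditions):

[(2, 5, 1), (3, 3, 0)]


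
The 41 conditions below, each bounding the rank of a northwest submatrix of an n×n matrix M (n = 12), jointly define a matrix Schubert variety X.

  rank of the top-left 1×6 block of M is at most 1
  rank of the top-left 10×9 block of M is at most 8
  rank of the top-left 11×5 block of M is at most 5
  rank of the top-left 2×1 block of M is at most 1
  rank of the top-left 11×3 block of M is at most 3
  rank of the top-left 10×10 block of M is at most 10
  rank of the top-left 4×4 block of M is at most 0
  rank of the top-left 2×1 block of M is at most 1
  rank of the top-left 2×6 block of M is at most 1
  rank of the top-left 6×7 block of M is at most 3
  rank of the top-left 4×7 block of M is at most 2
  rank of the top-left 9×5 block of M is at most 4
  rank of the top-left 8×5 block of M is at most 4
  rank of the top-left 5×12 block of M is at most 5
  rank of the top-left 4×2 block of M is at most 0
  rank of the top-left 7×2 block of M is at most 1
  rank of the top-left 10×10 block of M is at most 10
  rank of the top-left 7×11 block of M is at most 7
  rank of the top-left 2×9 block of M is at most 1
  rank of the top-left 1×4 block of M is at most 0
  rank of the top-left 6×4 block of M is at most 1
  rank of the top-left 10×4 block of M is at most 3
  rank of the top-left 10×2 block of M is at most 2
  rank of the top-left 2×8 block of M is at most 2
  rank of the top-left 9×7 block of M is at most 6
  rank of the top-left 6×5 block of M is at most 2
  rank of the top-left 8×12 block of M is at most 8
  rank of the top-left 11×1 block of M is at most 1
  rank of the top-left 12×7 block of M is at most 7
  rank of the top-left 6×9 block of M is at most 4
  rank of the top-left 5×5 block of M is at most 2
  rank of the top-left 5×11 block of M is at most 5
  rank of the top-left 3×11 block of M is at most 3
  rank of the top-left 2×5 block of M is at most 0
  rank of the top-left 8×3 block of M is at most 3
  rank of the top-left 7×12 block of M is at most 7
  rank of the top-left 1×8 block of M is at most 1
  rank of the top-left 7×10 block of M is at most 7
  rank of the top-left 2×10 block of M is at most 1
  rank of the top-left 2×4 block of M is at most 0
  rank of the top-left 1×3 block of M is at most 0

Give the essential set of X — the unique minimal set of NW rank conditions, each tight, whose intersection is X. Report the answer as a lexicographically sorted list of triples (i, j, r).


Recovering R(i,j) via the rank-extension bound from the 41 conditions:

  R[1]: 0 | 0 | 0 | 0 | 0 | 1 | 1 | 1 | 1 | 1 | 1 | 1
  R[2]: 0 | 0 | 0 | 0 | 0 | 1 | 1 | 1 | 1 | 1 | 2 | 2
  R[3]: 0 | 0 | 0 | 0 | 1 | 2 | 2 | 2 | 2 | 2 | 3 | 3
  R[4]: 0 | 0 | 0 | 0 | 1 | 2 | 2 | 3 | 3 | 3 | 4 | 4
  R[5]: 1 | 1 | 1 | 1 | 2 | 3 | 3 | 4 | 4 | 4 | 5 | 5
  R[6]: 1 | 1 | 1 | 1 | 2 | 3 | 3 | 4 | 4 | 5 | 6 | 6
  R[7]: 1 | 1 | 2 | 2 | 3 | 4 | 4 | 5 | 5 | 6 | 7 | 7
  R[8]: 1 | 2 | 3 | 3 | 4 | 5 | 5 | 6 | 6 | 7 | 8 | 8
  R[9]: 1 | 2 | 3 | 3 | 4 | 5 | 6 | 7 | 7 | 8 | 9 | 9
  R[10]: 1 | 2 | 3 | 3 | 4 | 5 | 6 | 7 | 8 | 9 | 10 | 10
  R[11]: 1 | 2 | 3 | 4 | 5 | 6 | 7 | 8 | 9 | 10 | 11 | 11
  R[12]: 1 | 2 | 3 | 4 | 5 | 6 | 7 | 8 | 9 | 10 | 11 | 12

second differences of R give the permutation w = (6, 11, 5, 8, 1, 10, 3, 2, 7, 9, 4, 12).

Fulton essential set (9 of the 31 Rothe cells):

[(2, 5, 0), (2, 10, 1), (4, 4, 0), (4, 7, 2), (6, 4, 1), (6, 7, 3), (6, 9, 4), (7, 2, 1), (10, 4, 3)]


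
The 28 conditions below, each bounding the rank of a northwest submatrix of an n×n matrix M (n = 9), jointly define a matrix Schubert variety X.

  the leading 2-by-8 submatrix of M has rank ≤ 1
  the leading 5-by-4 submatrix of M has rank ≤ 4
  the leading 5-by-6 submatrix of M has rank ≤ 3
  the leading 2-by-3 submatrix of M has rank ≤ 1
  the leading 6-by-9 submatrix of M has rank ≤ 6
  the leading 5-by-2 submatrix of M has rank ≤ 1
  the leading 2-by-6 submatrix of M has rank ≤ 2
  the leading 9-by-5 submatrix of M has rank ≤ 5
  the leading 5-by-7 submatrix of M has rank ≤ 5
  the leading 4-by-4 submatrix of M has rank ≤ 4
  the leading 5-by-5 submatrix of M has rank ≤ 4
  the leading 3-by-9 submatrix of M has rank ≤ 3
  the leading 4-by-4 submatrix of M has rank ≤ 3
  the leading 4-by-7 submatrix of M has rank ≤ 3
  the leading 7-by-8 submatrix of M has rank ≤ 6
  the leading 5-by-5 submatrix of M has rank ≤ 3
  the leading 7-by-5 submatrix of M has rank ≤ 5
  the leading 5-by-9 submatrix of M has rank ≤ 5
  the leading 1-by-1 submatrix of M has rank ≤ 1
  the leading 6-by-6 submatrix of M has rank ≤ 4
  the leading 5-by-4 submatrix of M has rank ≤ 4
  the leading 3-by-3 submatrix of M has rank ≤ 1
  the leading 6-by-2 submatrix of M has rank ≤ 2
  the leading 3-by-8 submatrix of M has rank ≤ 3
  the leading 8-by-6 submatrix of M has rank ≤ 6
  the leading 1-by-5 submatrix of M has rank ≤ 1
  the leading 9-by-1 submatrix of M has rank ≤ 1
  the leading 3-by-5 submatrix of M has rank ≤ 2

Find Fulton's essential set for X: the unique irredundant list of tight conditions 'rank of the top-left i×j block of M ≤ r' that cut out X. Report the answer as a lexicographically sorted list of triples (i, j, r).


Recovering R(i,j) via the rank-extension bound from the 28 conditions:

  row 1: 1 1 1 1 1 1 1 1 1
  row 2: 1 1 1 1 1 1 1 1 2
  row 3: 1 1 1 2 2 2 2 2 3
  row 4: 1 1 2 3 3 3 3 3 4
  row 5: 1 1 2 3 3 3 4 4 5
  row 6: 1 2 3 4 4 4 5 5 6
  row 7: 1 2 3 4 5 5 6 6 7
  row 8: 1 2 3 4 5 6 7 7 8
  row 9: 1 2 3 4 5 6 7 8 9

hence w(1..9) = (1, 9, 4, 3, 7, 2, 5, 6, 8).

Fulton essential set (4 of the 13 Rothe cells):

[(2, 8, 1), (3, 3, 1), (5, 2, 1), (5, 6, 3)]


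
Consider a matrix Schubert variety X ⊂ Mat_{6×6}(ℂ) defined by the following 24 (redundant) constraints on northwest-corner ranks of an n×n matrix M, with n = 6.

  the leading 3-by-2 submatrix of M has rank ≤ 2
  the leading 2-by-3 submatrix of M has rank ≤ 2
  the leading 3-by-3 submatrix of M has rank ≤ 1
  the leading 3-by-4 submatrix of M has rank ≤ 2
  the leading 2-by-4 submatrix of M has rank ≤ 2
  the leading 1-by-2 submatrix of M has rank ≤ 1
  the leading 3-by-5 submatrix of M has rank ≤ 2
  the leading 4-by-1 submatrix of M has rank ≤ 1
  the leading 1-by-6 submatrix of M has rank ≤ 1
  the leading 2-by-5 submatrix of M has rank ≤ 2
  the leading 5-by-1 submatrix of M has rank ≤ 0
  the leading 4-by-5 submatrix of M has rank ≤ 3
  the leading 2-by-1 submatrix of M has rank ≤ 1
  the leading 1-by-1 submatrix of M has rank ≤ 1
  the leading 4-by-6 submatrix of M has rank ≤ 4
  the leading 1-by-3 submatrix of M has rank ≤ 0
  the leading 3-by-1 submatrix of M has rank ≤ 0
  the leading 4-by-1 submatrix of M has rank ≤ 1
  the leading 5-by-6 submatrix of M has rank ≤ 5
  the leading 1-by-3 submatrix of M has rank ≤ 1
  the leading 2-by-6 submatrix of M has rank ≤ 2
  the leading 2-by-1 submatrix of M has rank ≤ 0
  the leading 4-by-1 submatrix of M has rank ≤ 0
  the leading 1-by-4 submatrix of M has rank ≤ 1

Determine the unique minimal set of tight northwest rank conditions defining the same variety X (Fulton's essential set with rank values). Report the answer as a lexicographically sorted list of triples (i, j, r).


Recovering R(i,j) via the rank-extension bound from the 24 conditions:

  i=1: 0 | 0 | 0 | 1 | 1 | 1
  i=2: 0 | 1 | 1 | 2 | 2 | 2
  i=3: 0 | 1 | 1 | 2 | 2 | 3
  i=4: 0 | 1 | 2 | 3 | 3 | 4
  i=5: 0 | 1 | 2 | 3 | 4 | 5
  i=6: 1 | 2 | 3 | 4 | 5 | 6

hence w(1..6) = (4, 2, 6, 3, 5, 1).

4 SE-corners of the 9-cell Rothe diagram give Ess(w):

[(1, 3, 0), (3, 3, 1), (3, 5, 2), (5, 1, 0)]
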